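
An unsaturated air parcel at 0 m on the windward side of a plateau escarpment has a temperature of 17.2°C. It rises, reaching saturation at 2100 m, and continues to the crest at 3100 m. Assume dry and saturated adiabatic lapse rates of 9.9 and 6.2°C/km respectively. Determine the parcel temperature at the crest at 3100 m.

Dry to 2100 m: -9.9 × 2.1 km = -20.79°C, so T = -3.59°C.
Saturated to 3100 m: -6.2 × 1 km = -6.2°C, so T = -9.79°C.

-9.79°C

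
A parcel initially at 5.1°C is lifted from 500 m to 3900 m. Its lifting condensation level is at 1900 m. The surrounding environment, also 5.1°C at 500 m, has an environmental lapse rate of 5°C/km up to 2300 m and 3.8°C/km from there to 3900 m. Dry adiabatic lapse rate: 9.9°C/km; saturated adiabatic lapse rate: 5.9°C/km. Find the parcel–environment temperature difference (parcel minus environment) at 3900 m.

-10.58°C (parcel cooler than environment)

Parcel:
  From 500 m to 1900 m (dry): cools by 9.9 × 1.4 = 13.86°C, giving -8.76°C.
  From 1900 m to 3900 m (saturated): cools by 5.9 × 2 = 11.8°C, giving -20.56°C.
Environment:
  From 500 m to 2300 m (environment, lower layer): cools by 5 × 1.8 = 9°C, giving -3.9°C.
  From 2300 m to 3900 m (environment, upper layer): cools by 3.8 × 1.6 = 6.08°C, giving -9.98°C.
T_parcel − T_env = -20.56 − (-9.98) = -10.58°C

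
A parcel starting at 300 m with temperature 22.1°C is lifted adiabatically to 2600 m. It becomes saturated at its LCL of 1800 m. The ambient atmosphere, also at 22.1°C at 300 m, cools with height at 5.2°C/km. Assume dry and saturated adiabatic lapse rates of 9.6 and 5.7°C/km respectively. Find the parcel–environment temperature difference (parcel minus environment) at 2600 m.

-7°C (parcel cooler than environment)

Parcel:
  300 → 1800 m (dry, 9.6°C/km): ΔT = -9.6 × 1.5 = -14.4°C → T = 7.7°C
  1800 → 2600 m (saturated, 5.7°C/km): ΔT = -5.7 × 0.8 = -4.56°C → T = 3.14°C
Environment:
  300 → 2600 m (environment, 5.2°C/km): ΔT = -5.2 × 2.3 = -11.96°C → T = 10.14°C
T_parcel − T_env = 3.14 − 10.14 = -7°C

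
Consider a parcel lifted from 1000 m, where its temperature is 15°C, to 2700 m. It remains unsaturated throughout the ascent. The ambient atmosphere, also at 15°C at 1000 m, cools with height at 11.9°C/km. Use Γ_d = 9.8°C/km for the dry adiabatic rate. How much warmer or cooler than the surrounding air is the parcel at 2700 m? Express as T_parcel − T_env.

+3.57°C (parcel warmer than environment)

Parcel:
  From 1000 m to 2700 m (dry): cools by 9.8 × 1.7 = 16.66°C, giving -1.66°C.
Environment:
  From 1000 m to 2700 m (environment): cools by 11.9 × 1.7 = 20.23°C, giving -5.23°C.
T_parcel − T_env = -1.66 − (-5.23) = +3.57°C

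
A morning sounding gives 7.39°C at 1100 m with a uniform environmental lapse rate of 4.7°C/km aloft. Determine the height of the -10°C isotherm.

4800 m

Height above start = (7.39 − (-10)) / 4.7 = 3.7 km
Altitude = 1100 m + 3700 m = 4800 m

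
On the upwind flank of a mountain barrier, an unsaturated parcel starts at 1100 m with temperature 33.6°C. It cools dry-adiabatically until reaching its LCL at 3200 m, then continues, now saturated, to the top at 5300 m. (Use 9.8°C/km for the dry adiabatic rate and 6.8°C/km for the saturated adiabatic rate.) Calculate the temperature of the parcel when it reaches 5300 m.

-1.26°C

1100 → 3200 m (dry, 9.8°C/km): ΔT = -9.8 × 2.1 = -20.58°C → T = 13.02°C
3200 → 5300 m (saturated, 6.8°C/km): ΔT = -6.8 × 2.1 = -14.28°C → T = -1.26°C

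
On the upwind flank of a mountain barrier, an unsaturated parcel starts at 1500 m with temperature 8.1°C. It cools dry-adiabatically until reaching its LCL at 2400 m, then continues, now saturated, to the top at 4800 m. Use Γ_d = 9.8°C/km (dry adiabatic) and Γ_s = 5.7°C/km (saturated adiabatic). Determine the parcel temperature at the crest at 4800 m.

Dry to 2400 m: -9.8 × 0.9 km = -8.82°C, so T = -0.72°C.
Saturated to 4800 m: -5.7 × 2.4 km = -13.68°C, so T = -14.4°C.

-14.4°C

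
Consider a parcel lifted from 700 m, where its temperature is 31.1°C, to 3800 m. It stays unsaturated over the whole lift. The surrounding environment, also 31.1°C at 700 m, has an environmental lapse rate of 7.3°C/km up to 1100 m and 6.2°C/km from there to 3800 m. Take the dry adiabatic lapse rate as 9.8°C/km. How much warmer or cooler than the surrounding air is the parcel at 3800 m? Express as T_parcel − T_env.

-10.72°C (parcel cooler than environment)

Parcel:
  700–3800 m, dry: Δz = 3.1 km ⇒ ΔT = -30.38°C; T = 0.72°C
Environment:
  700–1100 m, environment, lower layer: Δz = 0.4 km ⇒ ΔT = -2.92°C; T = 28.18°C
  1100–3800 m, environment, upper layer: Δz = 2.7 km ⇒ ΔT = -16.74°C; T = 11.44°C
T_parcel − T_env = 0.72 − 11.44 = -10.72°C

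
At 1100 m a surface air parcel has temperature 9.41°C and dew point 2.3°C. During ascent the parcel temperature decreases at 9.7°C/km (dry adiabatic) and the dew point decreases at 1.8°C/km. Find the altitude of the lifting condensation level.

T and T_d converge at 9.7 − 1.8 = 7.9°C per km
Height above start = (9.41 − 2.3) / 7.9 = 0.9 km
LCL altitude = 1100 m + 900 m = 2000 m

2000 m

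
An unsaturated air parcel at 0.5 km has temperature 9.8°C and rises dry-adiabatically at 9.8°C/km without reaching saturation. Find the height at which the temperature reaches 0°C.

Height above start = (9.8 − 0) / 9.8 = 1 km
Altitude = 500 m + 1000 m = 1500 m

1.5 km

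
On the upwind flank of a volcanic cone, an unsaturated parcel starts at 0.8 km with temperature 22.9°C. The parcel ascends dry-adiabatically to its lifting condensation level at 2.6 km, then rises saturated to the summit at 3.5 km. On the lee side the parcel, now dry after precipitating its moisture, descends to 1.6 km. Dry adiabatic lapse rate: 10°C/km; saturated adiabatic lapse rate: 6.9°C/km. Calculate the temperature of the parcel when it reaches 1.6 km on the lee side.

17.69°C

800 → 2600 m (dry, 10°C/km): ΔT = -10 × 1.8 = -18°C → T = 4.9°C
2600 → 3500 m (saturated, 6.9°C/km): ΔT = -6.9 × 0.9 = -6.21°C → T = -1.31°C
3500 → 1600 m (dry descent, 10°C/km): ΔT = +10 × 1.9 = +19°C → T = 17.69°C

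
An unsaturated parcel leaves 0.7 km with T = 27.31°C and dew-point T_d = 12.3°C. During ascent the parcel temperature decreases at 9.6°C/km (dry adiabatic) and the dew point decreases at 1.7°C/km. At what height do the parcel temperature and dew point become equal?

2.6 km

T and T_d converge at 9.6 − 1.7 = 7.9°C per km
Height above start = (27.31 − 12.3) / 7.9 = 1.9 km
LCL altitude = 700 m + 1900 m = 2600 m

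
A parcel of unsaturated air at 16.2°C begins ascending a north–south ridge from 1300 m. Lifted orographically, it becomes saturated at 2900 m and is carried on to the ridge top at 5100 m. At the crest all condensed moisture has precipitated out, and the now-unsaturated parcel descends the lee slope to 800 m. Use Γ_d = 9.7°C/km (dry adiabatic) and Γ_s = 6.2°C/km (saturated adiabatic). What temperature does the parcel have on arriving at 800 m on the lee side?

28.75°C

Dry to 2900 m: -9.7 × 1.6 km = -15.52°C, so T = 0.68°C.
Saturated to 5100 m: -6.2 × 2.2 km = -13.64°C, so T = -12.96°C.
Dry descent to 800 m: +9.7 × 4.3 km = +41.71°C, so T = 28.75°C.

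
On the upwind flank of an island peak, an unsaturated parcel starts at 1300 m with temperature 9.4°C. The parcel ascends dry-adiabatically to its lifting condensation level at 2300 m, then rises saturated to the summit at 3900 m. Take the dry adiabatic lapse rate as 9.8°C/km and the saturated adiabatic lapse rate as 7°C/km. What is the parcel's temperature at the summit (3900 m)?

-11.6°C

1300 → 2300 m (dry, 9.8°C/km): ΔT = -9.8 × 1 = -9.8°C → T = -0.4°C
2300 → 3900 m (saturated, 7°C/km): ΔT = -7 × 1.6 = -11.2°C → T = -11.6°C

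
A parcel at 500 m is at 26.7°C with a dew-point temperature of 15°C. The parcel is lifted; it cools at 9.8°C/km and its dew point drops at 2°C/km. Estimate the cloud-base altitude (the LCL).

T and T_d converge at 9.8 − 2 = 7.8°C per km
Height above start = (26.7 − 15) / 7.8 = 1.5 km
LCL altitude = 500 m + 1500 m = 2000 m

2000 m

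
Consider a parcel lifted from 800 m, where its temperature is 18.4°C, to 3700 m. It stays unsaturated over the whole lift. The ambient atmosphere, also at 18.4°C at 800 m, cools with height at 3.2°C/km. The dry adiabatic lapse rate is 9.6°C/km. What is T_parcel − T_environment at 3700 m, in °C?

Parcel:
  800–3700 m, dry: Δz = 2.9 km ⇒ ΔT = -27.84°C; T = -9.44°C
Environment:
  800–3700 m, environment: Δz = 2.9 km ⇒ ΔT = -9.28°C; T = 9.12°C
T_parcel − T_env = -9.44 − 9.12 = -18.56°C

-18.56°C (parcel cooler than environment)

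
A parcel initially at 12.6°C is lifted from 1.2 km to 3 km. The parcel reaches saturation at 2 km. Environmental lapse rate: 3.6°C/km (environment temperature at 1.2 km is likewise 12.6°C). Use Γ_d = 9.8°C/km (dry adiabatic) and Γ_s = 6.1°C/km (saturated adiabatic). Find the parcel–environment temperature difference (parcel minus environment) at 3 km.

-7.46°C (parcel cooler than environment)

Parcel:
  Dry to 2000 m: -9.8 × 0.8 km = -7.84°C, so T = 4.76°C.
  Saturated to 3000 m: -6.1 × 1 km = -6.1°C, so T = -1.34°C.
Environment:
  Environment to 3000 m: -3.6 × 1.8 km = -6.48°C, so T = 6.12°C.
T_parcel − T_env = -1.34 − 6.12 = -7.46°C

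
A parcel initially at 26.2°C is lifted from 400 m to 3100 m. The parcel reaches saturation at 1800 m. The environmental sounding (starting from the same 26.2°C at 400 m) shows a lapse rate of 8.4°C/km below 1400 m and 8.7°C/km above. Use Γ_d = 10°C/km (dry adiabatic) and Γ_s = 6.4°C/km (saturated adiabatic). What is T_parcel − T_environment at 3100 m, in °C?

Parcel:
  From 400 m to 1800 m (dry): cools by 10 × 1.4 = 14°C, giving 12.2°C.
  From 1800 m to 3100 m (saturated): cools by 6.4 × 1.3 = 8.32°C, giving 3.88°C.
Environment:
  From 400 m to 1400 m (environment, lower layer): cools by 8.4 × 1 = 8.4°C, giving 17.8°C.
  From 1400 m to 3100 m (environment, upper layer): cools by 8.7 × 1.7 = 14.79°C, giving 3.01°C.
T_parcel − T_env = 3.88 − 3.01 = +0.87°C

+0.87°C (parcel warmer than environment)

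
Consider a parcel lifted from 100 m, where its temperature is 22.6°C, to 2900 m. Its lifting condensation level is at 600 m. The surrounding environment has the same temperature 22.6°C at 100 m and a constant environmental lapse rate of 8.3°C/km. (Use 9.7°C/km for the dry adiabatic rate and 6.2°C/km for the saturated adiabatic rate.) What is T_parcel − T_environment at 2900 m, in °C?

Parcel:
  100 → 600 m (dry, 9.7°C/km): ΔT = -9.7 × 0.5 = -4.85°C → T = 17.75°C
  600 → 2900 m (saturated, 6.2°C/km): ΔT = -6.2 × 2.3 = -14.26°C → T = 3.49°C
Environment:
  100 → 2900 m (environment, 8.3°C/km): ΔT = -8.3 × 2.8 = -23.24°C → T = -0.64°C
T_parcel − T_env = 3.49 − (-0.64) = +4.13°C

+4.13°C (parcel warmer than environment)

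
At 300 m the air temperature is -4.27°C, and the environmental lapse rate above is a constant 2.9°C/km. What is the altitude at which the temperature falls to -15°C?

Height above start = (-4.27 − (-15)) / 2.9 = 3.7 km
Altitude = 300 m + 3700 m = 4000 m

4000 m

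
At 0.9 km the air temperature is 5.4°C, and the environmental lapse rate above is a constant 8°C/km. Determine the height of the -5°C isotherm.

2.2 km

Height above start = (5.4 − (-5)) / 8 = 1.3 km
Altitude = 900 m + 1300 m = 2200 m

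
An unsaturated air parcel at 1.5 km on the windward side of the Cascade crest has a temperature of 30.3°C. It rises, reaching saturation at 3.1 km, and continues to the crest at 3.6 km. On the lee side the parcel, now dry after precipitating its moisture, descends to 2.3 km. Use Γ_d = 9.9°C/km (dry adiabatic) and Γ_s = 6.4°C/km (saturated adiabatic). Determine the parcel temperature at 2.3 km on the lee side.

From 1500 m to 3100 m (dry): cools by 9.9 × 1.6 = 15.84°C, giving 14.46°C.
From 3100 m to 3600 m (saturated): cools by 6.4 × 0.5 = 3.2°C, giving 11.26°C.
From 3600 m to 2300 m (dry descent): warms by 9.9 × 1.3 = 12.87°C, giving 24.13°C.

24.13°C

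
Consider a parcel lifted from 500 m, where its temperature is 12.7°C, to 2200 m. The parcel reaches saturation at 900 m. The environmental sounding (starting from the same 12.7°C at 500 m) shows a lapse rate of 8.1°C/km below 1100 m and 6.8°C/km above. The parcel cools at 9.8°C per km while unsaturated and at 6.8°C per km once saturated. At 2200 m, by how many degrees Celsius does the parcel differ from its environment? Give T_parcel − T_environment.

-0.42°C (parcel cooler than environment)

Parcel:
  Dry to 900 m: -9.8 × 0.4 km = -3.92°C, so T = 8.78°C.
  Saturated to 2200 m: -6.8 × 1.3 km = -8.84°C, so T = -0.06°C.
Environment:
  Environment, lower layer to 1100 m: -8.1 × 0.6 km = -4.86°C, so T = 7.84°C.
  Environment, upper layer to 2200 m: -6.8 × 1.1 km = -7.48°C, so T = 0.36°C.
T_parcel − T_env = -0.06 − 0.36 = -0.42°C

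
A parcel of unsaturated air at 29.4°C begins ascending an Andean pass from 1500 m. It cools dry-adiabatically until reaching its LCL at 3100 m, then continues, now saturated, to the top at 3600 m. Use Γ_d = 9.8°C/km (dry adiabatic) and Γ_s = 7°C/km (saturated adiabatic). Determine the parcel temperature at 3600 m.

10.22°C

1500 → 3100 m (dry, 9.8°C/km): ΔT = -9.8 × 1.6 = -15.68°C → T = 13.72°C
3100 → 3600 m (saturated, 7°C/km): ΔT = -7 × 0.5 = -3.5°C → T = 10.22°C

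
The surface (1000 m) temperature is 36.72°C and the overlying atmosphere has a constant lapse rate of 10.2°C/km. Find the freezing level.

Height above start = (36.72 − 0) / 10.2 = 3.6 km
Altitude = 1000 m + 3600 m = 4600 m

4600 m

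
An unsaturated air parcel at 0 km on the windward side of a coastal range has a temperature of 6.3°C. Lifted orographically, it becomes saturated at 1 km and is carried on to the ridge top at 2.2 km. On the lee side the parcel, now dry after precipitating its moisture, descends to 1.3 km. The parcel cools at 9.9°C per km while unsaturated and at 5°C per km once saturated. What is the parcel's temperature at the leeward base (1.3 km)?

-0.69°C

0–1000 m, dry: Δz = 1 km ⇒ ΔT = -9.9°C; T = -3.6°C
1000–2200 m, saturated: Δz = 1.2 km ⇒ ΔT = -6°C; T = -9.6°C
2200–1300 m, dry descent: Δz = 0.9 km ⇒ ΔT = +8.91°C; T = -0.69°C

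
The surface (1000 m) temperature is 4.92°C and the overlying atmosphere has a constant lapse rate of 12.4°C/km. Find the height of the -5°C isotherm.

1800 m

Height above start = (4.92 − (-5)) / 12.4 = 0.8 km
Altitude = 1000 m + 800 m = 1800 m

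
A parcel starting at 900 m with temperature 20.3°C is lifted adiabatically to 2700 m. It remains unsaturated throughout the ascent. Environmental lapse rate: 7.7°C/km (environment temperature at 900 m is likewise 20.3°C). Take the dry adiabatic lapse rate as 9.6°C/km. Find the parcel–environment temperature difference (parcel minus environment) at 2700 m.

Parcel:
  900 → 2700 m (dry, 9.6°C/km): ΔT = -9.6 × 1.8 = -17.28°C → T = 3.02°C
Environment:
  900 → 2700 m (environment, 7.7°C/km): ΔT = -7.7 × 1.8 = -13.86°C → T = 6.44°C
T_parcel − T_env = 3.02 − 6.44 = -3.42°C

-3.42°C (parcel cooler than environment)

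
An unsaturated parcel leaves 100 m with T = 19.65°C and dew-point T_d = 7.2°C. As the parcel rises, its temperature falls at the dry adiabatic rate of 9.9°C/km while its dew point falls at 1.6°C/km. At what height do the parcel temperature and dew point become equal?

T and T_d converge at 9.9 − 1.6 = 8.3°C per km
Height above start = (19.65 − 7.2) / 8.3 = 1.5 km
LCL altitude = 100 m + 1500 m = 1600 m

1600 m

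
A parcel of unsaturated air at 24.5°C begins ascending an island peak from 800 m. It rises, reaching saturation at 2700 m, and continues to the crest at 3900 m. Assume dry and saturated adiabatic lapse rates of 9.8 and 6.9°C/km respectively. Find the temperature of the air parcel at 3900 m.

-2.4°C

800–2700 m, dry: Δz = 1.9 km ⇒ ΔT = -18.62°C; T = 5.88°C
2700–3900 m, saturated: Δz = 1.2 km ⇒ ΔT = -8.28°C; T = -2.4°C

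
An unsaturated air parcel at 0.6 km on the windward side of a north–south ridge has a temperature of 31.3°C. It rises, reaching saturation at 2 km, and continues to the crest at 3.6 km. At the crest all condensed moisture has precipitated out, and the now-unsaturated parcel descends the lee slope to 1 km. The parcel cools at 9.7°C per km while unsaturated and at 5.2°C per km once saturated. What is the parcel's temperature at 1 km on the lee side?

34.62°C

Dry to 2000 m: -9.7 × 1.4 km = -13.58°C, so T = 17.72°C.
Saturated to 3600 m: -5.2 × 1.6 km = -8.32°C, so T = 9.4°C.
Dry descent to 1000 m: +9.7 × 2.6 km = +25.22°C, so T = 34.62°C.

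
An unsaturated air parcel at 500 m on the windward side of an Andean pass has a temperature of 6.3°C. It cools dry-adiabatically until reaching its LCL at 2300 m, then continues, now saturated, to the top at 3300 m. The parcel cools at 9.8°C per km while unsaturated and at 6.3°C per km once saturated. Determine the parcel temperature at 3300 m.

500 → 2300 m (dry, 9.8°C/km): ΔT = -9.8 × 1.8 = -17.64°C → T = -11.34°C
2300 → 3300 m (saturated, 6.3°C/km): ΔT = -6.3 × 1 = -6.3°C → T = -17.64°C

-17.64°C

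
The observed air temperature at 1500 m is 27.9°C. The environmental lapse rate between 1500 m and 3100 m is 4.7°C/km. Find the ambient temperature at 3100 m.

20.38°C

Environmental to 3100 m: -4.7 × 1.6 km = -7.52°C, so T = 20.38°C.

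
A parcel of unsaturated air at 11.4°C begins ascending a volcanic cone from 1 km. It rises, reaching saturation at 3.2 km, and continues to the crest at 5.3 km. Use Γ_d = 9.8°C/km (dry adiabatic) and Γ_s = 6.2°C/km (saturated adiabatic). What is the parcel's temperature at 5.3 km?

-23.18°C

1000–3200 m, dry: Δz = 2.2 km ⇒ ΔT = -21.56°C; T = -10.16°C
3200–5300 m, saturated: Δz = 2.1 km ⇒ ΔT = -13.02°C; T = -23.18°C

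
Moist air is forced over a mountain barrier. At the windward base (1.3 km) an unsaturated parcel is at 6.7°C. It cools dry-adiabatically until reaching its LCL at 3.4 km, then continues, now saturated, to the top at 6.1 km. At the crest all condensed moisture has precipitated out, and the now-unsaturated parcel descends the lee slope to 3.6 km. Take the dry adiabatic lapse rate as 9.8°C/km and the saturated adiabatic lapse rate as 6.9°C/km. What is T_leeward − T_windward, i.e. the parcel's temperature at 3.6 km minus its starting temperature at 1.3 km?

-14.71°C

From 1300 m to 3400 m (dry): cools by 9.8 × 2.1 = 20.58°C, giving -13.88°C.
From 3400 m to 6100 m (saturated): cools by 6.9 × 2.7 = 18.63°C, giving -32.51°C.
From 6100 m to 3600 m (dry descent): warms by 9.8 × 2.5 = 24.5°C, giving -8.01°C.
Net change vs windward start: -8.01 − 6.7 = -14.71°C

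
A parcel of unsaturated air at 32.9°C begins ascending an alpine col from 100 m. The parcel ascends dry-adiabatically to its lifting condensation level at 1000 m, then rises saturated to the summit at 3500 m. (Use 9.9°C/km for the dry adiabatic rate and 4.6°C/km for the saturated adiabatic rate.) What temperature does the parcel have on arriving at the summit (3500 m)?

12.49°C

From 100 m to 1000 m (dry): cools by 9.9 × 0.9 = 8.91°C, giving 23.99°C.
From 1000 m to 3500 m (saturated): cools by 4.6 × 2.5 = 11.5°C, giving 12.49°C.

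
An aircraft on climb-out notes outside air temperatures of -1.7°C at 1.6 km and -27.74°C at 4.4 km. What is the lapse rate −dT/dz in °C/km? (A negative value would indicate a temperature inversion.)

9.3°C/km

Γ = −ΔT/Δz = (-1.7 − (-27.74)) / (4400 − 1600) m
  = 26.04°C / 2.8 km = 9.3°C/km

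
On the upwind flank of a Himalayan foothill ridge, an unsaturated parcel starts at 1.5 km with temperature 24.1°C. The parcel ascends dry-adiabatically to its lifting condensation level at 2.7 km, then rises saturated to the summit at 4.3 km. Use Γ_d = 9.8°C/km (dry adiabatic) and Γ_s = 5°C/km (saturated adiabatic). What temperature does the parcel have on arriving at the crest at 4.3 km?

1500 → 2700 m (dry, 9.8°C/km): ΔT = -9.8 × 1.2 = -11.76°C → T = 12.34°C
2700 → 4300 m (saturated, 5°C/km): ΔT = -5 × 1.6 = -8°C → T = 4.34°C

4.34°C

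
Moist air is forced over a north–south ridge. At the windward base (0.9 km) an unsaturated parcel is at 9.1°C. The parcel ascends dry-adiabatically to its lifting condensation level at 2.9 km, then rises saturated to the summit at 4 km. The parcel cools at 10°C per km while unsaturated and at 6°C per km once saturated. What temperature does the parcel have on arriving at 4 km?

-17.5°C

900–2900 m, dry: Δz = 2 km ⇒ ΔT = -20°C; T = -10.9°C
2900–4000 m, saturated: Δz = 1.1 km ⇒ ΔT = -6.6°C; T = -17.5°C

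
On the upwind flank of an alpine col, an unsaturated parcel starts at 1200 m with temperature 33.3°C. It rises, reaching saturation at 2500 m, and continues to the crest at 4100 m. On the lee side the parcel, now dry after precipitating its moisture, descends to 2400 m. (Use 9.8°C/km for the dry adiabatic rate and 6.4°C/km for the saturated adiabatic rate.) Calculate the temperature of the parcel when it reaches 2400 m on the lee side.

1200–2500 m, dry: Δz = 1.3 km ⇒ ΔT = -12.74°C; T = 20.56°C
2500–4100 m, saturated: Δz = 1.6 km ⇒ ΔT = -10.24°C; T = 10.32°C
4100–2400 m, dry descent: Δz = 1.7 km ⇒ ΔT = +16.66°C; T = 26.98°C

26.98°C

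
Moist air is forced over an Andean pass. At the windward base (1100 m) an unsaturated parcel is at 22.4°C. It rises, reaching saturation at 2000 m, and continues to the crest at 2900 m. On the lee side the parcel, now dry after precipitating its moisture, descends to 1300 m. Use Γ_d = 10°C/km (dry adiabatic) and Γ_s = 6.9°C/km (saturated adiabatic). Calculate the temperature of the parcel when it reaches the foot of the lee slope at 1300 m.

23.19°C

Dry to 2000 m: -10 × 0.9 km = -9°C, so T = 13.4°C.
Saturated to 2900 m: -6.9 × 0.9 km = -6.21°C, so T = 7.19°C.
Dry descent to 1300 m: +10 × 1.6 km = +16°C, so T = 23.19°C.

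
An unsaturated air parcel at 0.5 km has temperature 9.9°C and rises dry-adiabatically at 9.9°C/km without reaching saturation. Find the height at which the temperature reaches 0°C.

Height above start = (9.9 − 0) / 9.9 = 1 km
Altitude = 500 m + 1000 m = 1500 m

1.5 km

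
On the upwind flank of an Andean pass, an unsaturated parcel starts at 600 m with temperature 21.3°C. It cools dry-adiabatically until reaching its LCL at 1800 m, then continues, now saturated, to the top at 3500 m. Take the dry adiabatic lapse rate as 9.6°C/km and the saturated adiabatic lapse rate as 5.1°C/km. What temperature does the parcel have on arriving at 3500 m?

Dry to 1800 m: -9.6 × 1.2 km = -11.52°C, so T = 9.78°C.
Saturated to 3500 m: -5.1 × 1.7 km = -8.67°C, so T = 1.11°C.

1.11°C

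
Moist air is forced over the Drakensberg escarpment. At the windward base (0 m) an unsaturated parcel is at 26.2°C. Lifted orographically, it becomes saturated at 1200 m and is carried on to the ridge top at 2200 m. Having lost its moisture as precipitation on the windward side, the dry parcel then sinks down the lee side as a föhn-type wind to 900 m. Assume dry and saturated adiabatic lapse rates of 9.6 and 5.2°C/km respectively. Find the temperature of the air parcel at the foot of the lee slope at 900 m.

21.96°C

Dry to 1200 m: -9.6 × 1.2 km = -11.52°C, so T = 14.68°C.
Saturated to 2200 m: -5.2 × 1 km = -5.2°C, so T = 9.48°C.
Dry descent to 900 m: +9.6 × 1.3 km = +12.48°C, so T = 21.96°C.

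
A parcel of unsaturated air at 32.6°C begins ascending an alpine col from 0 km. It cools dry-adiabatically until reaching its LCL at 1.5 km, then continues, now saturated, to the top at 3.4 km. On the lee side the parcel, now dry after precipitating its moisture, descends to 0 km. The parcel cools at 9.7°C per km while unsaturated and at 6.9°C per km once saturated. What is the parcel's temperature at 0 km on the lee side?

37.92°C

Dry to 1500 m: -9.7 × 1.5 km = -14.55°C, so T = 18.05°C.
Saturated to 3400 m: -6.9 × 1.9 km = -13.11°C, so T = 4.94°C.
Dry descent to 0 m: +9.7 × 3.4 km = +32.98°C, so T = 37.92°C.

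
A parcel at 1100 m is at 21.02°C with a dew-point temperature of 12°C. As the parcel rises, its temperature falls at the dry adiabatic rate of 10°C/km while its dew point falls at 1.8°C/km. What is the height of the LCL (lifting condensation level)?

2200 m

T and T_d converge at 10 − 1.8 = 8.2°C per km
Height above start = (21.02 − 12) / 8.2 = 1.1 km
LCL altitude = 1100 m + 1100 m = 2200 m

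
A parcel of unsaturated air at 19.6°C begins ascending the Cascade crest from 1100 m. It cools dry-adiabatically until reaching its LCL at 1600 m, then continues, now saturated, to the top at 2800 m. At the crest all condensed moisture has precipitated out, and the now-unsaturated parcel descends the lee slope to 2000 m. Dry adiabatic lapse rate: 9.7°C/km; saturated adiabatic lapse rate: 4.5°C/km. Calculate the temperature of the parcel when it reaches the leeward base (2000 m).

17.11°C

Dry to 1600 m: -9.7 × 0.5 km = -4.85°C, so T = 14.75°C.
Saturated to 2800 m: -4.5 × 1.2 km = -5.4°C, so T = 9.35°C.
Dry descent to 2000 m: +9.7 × 0.8 km = +7.76°C, so T = 17.11°C.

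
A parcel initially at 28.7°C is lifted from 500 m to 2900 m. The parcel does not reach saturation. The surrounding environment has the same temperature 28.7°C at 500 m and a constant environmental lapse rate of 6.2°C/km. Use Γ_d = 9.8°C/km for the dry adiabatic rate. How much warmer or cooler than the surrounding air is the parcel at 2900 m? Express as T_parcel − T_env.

Parcel:
  500–2900 m, dry: Δz = 2.4 km ⇒ ΔT = -23.52°C; T = 5.18°C
Environment:
  500–2900 m, environment: Δz = 2.4 km ⇒ ΔT = -14.88°C; T = 13.82°C
T_parcel − T_env = 5.18 − 13.82 = -8.64°C

-8.64°C (parcel cooler than environment)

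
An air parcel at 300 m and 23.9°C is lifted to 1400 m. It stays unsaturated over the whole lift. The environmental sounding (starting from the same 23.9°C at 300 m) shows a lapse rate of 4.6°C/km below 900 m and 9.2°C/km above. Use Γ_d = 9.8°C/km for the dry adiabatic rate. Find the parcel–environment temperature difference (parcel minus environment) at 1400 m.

-3.42°C (parcel cooler than environment)

Parcel:
  300–1400 m, dry: Δz = 1.1 km ⇒ ΔT = -10.78°C; T = 13.12°C
Environment:
  300–900 m, environment, lower layer: Δz = 0.6 km ⇒ ΔT = -2.76°C; T = 21.14°C
  900–1400 m, environment, upper layer: Δz = 0.5 km ⇒ ΔT = -4.6°C; T = 16.54°C
T_parcel − T_env = 13.12 − 16.54 = -3.42°C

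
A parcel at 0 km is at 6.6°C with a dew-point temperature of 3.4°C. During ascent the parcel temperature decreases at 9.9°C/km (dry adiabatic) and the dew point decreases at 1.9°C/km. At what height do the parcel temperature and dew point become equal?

0.4 km

T and T_d converge at 9.9 − 1.9 = 8°C per km
Height above start = (6.6 − 3.4) / 8 = 0.4 km
LCL altitude = 0 m + 400 m = 400 m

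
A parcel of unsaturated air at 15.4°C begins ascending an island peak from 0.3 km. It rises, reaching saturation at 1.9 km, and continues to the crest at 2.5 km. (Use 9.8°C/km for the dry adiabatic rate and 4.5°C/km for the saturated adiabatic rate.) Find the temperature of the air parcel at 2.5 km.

From 300 m to 1900 m (dry): cools by 9.8 × 1.6 = 15.68°C, giving -0.28°C.
From 1900 m to 2500 m (saturated): cools by 4.5 × 0.6 = 2.7°C, giving -2.98°C.

-2.98°C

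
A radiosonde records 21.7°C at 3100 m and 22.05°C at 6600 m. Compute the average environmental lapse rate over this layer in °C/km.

Γ = −ΔT/Δz = (21.7 − 22.05) / (6600 − 3100) m
  = -0.35°C / 3.5 km = -0.1°C/km

-0.1°C/km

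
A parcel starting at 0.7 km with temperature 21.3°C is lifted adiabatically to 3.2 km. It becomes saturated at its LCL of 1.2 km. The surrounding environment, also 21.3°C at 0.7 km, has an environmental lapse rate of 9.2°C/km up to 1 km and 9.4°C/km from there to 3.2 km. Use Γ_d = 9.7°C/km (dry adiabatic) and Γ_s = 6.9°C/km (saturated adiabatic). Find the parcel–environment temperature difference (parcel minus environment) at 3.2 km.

+4.79°C (parcel warmer than environment)

Parcel:
  700–1200 m, dry: Δz = 0.5 km ⇒ ΔT = -4.85°C; T = 16.45°C
  1200–3200 m, saturated: Δz = 2 km ⇒ ΔT = -13.8°C; T = 2.65°C
Environment:
  700–1000 m, environment, lower layer: Δz = 0.3 km ⇒ ΔT = -2.76°C; T = 18.54°C
  1000–3200 m, environment, upper layer: Δz = 2.2 km ⇒ ΔT = -20.68°C; T = -2.14°C
T_parcel − T_env = 2.65 − (-2.14) = +4.79°C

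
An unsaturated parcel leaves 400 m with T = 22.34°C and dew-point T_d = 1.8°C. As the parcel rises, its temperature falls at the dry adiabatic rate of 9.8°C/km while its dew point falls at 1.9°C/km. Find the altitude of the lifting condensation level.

T and T_d converge at 9.8 − 1.9 = 7.9°C per km
Height above start = (22.34 − 1.8) / 7.9 = 2.6 km
LCL altitude = 400 m + 2600 m = 3000 m

3000 m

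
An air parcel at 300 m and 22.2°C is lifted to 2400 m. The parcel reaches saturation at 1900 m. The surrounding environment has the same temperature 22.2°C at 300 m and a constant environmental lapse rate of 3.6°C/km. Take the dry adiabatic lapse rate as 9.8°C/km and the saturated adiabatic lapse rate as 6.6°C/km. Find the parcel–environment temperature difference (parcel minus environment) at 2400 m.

-11.42°C (parcel cooler than environment)

Parcel:
  300 → 1900 m (dry, 9.8°C/km): ΔT = -9.8 × 1.6 = -15.68°C → T = 6.52°C
  1900 → 2400 m (saturated, 6.6°C/km): ΔT = -6.6 × 0.5 = -3.3°C → T = 3.22°C
Environment:
  300 → 2400 m (environment, 3.6°C/km): ΔT = -3.6 × 2.1 = -7.56°C → T = 14.64°C
T_parcel − T_env = 3.22 − 14.64 = -11.42°C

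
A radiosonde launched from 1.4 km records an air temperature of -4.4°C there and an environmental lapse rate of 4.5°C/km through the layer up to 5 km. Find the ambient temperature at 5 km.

-20.6°C

1400 → 5000 m (environmental, 4.5°C/km): ΔT = -4.5 × 3.6 = -16.2°C → T = -20.6°C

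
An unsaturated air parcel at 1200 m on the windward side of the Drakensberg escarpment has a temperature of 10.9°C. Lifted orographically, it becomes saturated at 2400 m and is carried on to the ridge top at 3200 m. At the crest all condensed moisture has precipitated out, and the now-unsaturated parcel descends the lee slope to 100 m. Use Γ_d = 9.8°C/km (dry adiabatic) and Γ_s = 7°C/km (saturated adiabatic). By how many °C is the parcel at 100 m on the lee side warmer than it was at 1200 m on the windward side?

+13.02°C

From 1200 m to 2400 m (dry): cools by 9.8 × 1.2 = 11.76°C, giving -0.86°C.
From 2400 m to 3200 m (saturated): cools by 7 × 0.8 = 5.6°C, giving -6.46°C.
From 3200 m to 100 m (dry descent): warms by 9.8 × 3.1 = 30.38°C, giving 23.92°C.
Net change vs windward start: 23.92 − 10.9 = +13.02°C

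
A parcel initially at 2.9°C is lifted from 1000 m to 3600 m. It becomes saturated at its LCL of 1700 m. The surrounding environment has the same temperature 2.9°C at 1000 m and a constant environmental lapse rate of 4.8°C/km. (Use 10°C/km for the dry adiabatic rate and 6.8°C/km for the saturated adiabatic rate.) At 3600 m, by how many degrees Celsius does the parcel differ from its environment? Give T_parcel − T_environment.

-7.44°C (parcel cooler than environment)

Parcel:
  1000–1700 m, dry: Δz = 0.7 km ⇒ ΔT = -7°C; T = -4.1°C
  1700–3600 m, saturated: Δz = 1.9 km ⇒ ΔT = -12.92°C; T = -17.02°C
Environment:
  1000–3600 m, environment: Δz = 2.6 km ⇒ ΔT = -12.48°C; T = -9.58°C
T_parcel − T_env = -17.02 − (-9.58) = -7.44°C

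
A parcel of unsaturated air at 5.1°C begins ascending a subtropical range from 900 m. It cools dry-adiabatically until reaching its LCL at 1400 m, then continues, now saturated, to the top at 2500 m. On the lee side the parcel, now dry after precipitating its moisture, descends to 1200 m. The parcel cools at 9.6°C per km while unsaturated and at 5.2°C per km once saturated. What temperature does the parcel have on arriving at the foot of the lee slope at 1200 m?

900 → 1400 m (dry, 9.6°C/km): ΔT = -9.6 × 0.5 = -4.8°C → T = 0.3°C
1400 → 2500 m (saturated, 5.2°C/km): ΔT = -5.2 × 1.1 = -5.72°C → T = -5.42°C
2500 → 1200 m (dry descent, 9.6°C/km): ΔT = +9.6 × 1.3 = +12.48°C → T = 7.06°C

7.06°C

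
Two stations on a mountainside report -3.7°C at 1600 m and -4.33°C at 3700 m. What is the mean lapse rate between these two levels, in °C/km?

Γ = −ΔT/Δz = (-3.7 − (-4.33)) / (3700 − 1600) m
  = 0.63°C / 2.1 km = 0.3°C/km

0.3°C/km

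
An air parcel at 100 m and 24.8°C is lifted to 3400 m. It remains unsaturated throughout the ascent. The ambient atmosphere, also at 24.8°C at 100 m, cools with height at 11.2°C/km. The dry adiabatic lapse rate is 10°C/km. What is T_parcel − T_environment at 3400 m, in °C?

+3.96°C (parcel warmer than environment)

Parcel:
  100 → 3400 m (dry, 10°C/km): ΔT = -10 × 3.3 = -33°C → T = -8.2°C
Environment:
  100 → 3400 m (environment, 11.2°C/km): ΔT = -11.2 × 3.3 = -36.96°C → T = -12.16°C
T_parcel − T_env = -8.2 − (-12.16) = +3.96°C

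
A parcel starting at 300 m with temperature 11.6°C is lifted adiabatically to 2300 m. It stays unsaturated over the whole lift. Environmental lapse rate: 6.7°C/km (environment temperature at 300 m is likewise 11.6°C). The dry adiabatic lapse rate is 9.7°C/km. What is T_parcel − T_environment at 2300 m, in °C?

-6°C (parcel cooler than environment)

Parcel:
  300–2300 m, dry: Δz = 2 km ⇒ ΔT = -19.4°C; T = -7.8°C
Environment:
  300–2300 m, environment: Δz = 2 km ⇒ ΔT = -13.4°C; T = -1.8°C
T_parcel − T_env = -7.8 − (-1.8) = -6°C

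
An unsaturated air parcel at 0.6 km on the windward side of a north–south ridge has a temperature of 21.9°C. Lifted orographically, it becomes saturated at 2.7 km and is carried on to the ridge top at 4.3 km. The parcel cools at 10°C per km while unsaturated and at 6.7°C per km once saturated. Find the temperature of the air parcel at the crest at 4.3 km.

-9.82°C

Dry to 2700 m: -10 × 2.1 km = -21°C, so T = 0.9°C.
Saturated to 4300 m: -6.7 × 1.6 km = -10.72°C, so T = -9.82°C.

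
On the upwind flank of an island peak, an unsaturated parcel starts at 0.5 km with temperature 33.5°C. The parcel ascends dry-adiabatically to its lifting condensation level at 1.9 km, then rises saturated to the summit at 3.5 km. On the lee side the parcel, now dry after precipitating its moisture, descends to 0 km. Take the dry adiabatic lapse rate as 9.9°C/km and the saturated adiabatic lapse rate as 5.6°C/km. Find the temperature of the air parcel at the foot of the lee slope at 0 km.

45.33°C

From 500 m to 1900 m (dry): cools by 9.9 × 1.4 = 13.86°C, giving 19.64°C.
From 1900 m to 3500 m (saturated): cools by 5.6 × 1.6 = 8.96°C, giving 10.68°C.
From 3500 m to 0 m (dry descent): warms by 9.9 × 3.5 = 34.65°C, giving 45.33°C.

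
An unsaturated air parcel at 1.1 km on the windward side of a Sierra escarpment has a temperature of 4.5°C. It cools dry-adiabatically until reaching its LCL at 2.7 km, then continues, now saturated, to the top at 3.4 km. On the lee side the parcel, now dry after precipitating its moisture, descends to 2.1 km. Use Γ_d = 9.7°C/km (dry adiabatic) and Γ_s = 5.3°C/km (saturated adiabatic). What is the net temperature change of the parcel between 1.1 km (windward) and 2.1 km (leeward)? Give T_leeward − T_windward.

-6.62°C

Dry to 2700 m: -9.7 × 1.6 km = -15.52°C, so T = -11.02°C.
Saturated to 3400 m: -5.3 × 0.7 km = -3.71°C, so T = -14.73°C.
Dry descent to 2100 m: +9.7 × 1.3 km = +12.61°C, so T = -2.12°C.
Net change vs windward start: -2.12 − 4.5 = -6.62°C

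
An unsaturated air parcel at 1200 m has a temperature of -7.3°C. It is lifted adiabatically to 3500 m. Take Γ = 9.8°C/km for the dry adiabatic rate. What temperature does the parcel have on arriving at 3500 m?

Dry adiabatic to 3500 m: -9.8 × 2.3 km = -22.54°C, so T = -29.84°C.

-29.84°C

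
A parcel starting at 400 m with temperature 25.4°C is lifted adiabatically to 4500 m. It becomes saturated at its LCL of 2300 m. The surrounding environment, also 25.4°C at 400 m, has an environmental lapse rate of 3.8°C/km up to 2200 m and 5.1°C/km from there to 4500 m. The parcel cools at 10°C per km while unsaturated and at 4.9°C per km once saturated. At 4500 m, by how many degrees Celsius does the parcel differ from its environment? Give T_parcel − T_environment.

Parcel:
  Dry to 2300 m: -10 × 1.9 km = -19°C, so T = 6.4°C.
  Saturated to 4500 m: -4.9 × 2.2 km = -10.78°C, so T = -4.38°C.
Environment:
  Environment, lower layer to 2200 m: -3.8 × 1.8 km = -6.84°C, so T = 18.56°C.
  Environment, upper layer to 4500 m: -5.1 × 2.3 km = -11.73°C, so T = 6.83°C.
T_parcel − T_env = -4.38 − 6.83 = -11.21°C

-11.21°C (parcel cooler than environment)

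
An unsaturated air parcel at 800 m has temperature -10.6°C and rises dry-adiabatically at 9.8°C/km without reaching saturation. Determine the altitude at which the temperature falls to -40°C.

Height above start = (-10.6 − (-40)) / 9.8 = 3 km
Altitude = 800 m + 3000 m = 3800 m

3800 m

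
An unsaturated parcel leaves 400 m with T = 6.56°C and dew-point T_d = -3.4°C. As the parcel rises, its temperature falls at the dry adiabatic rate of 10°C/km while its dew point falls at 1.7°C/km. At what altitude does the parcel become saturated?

T and T_d converge at 10 − 1.7 = 8.3°C per km
Height above start = (6.56 − (-3.4)) / 8.3 = 1.2 km
LCL altitude = 400 m + 1200 m = 1600 m

1600 m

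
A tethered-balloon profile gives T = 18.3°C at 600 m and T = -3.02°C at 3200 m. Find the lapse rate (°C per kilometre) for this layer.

8.2°C/km

Γ = −ΔT/Δz = (18.3 − (-3.02)) / (3200 − 600) m
  = 21.32°C / 2.6 km = 8.2°C/km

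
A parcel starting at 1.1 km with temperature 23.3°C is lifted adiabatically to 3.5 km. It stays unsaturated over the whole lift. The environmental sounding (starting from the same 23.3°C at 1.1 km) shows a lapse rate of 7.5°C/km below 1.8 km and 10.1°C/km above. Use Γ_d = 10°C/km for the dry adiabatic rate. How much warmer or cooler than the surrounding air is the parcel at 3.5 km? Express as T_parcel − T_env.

-1.58°C (parcel cooler than environment)

Parcel:
  Dry to 3500 m: -10 × 2.4 km = -24°C, so T = -0.7°C.
Environment:
  Environment, lower layer to 1800 m: -7.5 × 0.7 km = -5.25°C, so T = 18.05°C.
  Environment, upper layer to 3500 m: -10.1 × 1.7 km = -17.17°C, so T = 0.88°C.
T_parcel − T_env = -0.7 − 0.88 = -1.58°C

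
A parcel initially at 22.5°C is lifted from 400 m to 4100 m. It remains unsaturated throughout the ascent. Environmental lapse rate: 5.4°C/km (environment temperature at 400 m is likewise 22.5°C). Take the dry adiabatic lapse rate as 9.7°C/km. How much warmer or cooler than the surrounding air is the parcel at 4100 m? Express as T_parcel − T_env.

-15.91°C (parcel cooler than environment)

Parcel:
  Dry to 4100 m: -9.7 × 3.7 km = -35.89°C, so T = -13.39°C.
Environment:
  Environment to 4100 m: -5.4 × 3.7 km = -19.98°C, so T = 2.52°C.
T_parcel − T_env = -13.39 − 2.52 = -15.91°C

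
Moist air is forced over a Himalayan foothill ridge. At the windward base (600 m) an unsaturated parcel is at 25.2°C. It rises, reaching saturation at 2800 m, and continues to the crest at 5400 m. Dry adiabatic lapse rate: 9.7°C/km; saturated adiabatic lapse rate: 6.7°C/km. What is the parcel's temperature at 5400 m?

Dry to 2800 m: -9.7 × 2.2 km = -21.34°C, so T = 3.86°C.
Saturated to 5400 m: -6.7 × 2.6 km = -17.42°C, so T = -13.56°C.

-13.56°C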